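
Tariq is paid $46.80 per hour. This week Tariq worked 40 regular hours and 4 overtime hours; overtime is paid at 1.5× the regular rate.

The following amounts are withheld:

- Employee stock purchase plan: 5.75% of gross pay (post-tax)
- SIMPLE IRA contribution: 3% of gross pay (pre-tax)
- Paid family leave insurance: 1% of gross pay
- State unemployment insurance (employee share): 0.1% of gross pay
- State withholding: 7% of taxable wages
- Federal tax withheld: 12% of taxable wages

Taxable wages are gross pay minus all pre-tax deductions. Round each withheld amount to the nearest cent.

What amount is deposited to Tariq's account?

$1,543.98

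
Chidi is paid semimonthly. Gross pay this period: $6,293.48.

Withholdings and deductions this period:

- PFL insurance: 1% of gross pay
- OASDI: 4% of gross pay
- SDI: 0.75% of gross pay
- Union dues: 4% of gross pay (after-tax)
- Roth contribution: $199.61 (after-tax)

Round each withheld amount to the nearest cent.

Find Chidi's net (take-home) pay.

PFL insurance: $6,293.48 × 0.01 = $62.93
SDI: $6,293.48 × 0.0075 = $47.20
OASDI: $6,293.48 × 0.04 = $251.74
Roth contribution: $199.61
Union dues: $6,293.48 × 0.04 = $251.74
Total deductions = $62.93 + $47.20 + $251.74 + $199.61 + $251.74 = $813.22
Net pay = $6,293.48 − $813.22 = $5,480.26

$5,480.26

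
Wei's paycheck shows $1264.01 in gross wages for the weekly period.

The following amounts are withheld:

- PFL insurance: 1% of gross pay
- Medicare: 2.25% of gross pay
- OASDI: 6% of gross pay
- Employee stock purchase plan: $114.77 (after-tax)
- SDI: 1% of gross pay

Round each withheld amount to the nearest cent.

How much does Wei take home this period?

$1019.68

SDI: $1264.01 × 0.01 = $12.64
PFL insurance: $1264.01 × 0.01 = $12.64
Medicare: $1264.01 × 0.0225 = $28.44
OASDI: $1264.01 × 0.06 = $75.84
Employee stock purchase plan: $114.77
Total deductions = $12.64 + $12.64 + $28.44 + $75.84 + $114.77 = $244.33
Net pay = $1264.01 − $244.33 = $1019.68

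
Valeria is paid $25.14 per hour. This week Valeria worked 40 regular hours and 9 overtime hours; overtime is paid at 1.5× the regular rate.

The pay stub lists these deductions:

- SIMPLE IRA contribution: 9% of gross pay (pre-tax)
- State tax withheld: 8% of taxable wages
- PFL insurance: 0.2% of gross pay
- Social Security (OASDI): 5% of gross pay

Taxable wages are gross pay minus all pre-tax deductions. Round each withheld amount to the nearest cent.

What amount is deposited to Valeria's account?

Regular pay: 40 × $25.14 = $1005.60
Overtime pay: 9 × $25.14 × 1.5 = $339.39
Gross pay = $1005.60 + $339.39 = $1344.99
SIMPLE IRA contribution: $1344.99 × 0.09 = $121.05
Taxable wages = $1344.99 − $121.05 = $1223.94
State tax withheld: $1223.94 × 0.08 = $97.92
PFL insurance: $1344.99 × 0.002 = $2.69
Social Security (OASDI): $1344.99 × 0.05 = $67.25
Total deductions = $121.05 + $97.92 + $2.69 + $67.25 = $288.91
Net pay = $1344.99 − $288.91 = $1056.08

$1056.08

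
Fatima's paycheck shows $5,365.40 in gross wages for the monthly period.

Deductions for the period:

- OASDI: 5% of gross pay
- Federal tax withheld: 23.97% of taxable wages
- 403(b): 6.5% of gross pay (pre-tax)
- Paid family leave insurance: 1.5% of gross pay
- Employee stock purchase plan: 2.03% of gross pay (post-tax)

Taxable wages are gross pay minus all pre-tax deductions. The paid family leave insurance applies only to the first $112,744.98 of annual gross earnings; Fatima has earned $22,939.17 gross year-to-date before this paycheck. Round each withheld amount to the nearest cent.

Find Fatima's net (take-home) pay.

$3,356.49

403(b): $5,365.40 × 0.065 = $348.75
Taxable wages = $5,365.40 − $348.75 = $5,016.65
Federal tax withheld: $5,016.65 × 0.2397 = $1,202.49
OASDI: $5,365.40 × 0.05 = $268.27
Paid family leave insurance: cap not yet reached, full $5,365.40 is subject → $5,365.40 × 0.015 = $80.48
Employee stock purchase plan: $5,365.40 × 0.0203 = $108.92
Total deductions = $348.75 + $1,202.49 + $268.27 + $80.48 + $108.92 = $2,008.91
Net pay = $5,365.40 − $2,008.91 = $3,356.49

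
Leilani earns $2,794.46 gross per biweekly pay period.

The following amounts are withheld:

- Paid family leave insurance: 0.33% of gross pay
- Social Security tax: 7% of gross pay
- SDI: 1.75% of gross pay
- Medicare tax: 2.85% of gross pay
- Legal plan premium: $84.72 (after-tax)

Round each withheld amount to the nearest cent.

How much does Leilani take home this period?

$2,376.37

Medicare tax: $2,794.46 × 0.0285 = $79.64
SDI: $2,794.46 × 0.0175 = $48.90
Social Security tax: $2,794.46 × 0.07 = $195.61
Paid family leave insurance: $2,794.46 × 0.0033 = $9.22
Legal plan premium: $84.72
Total deductions = $79.64 + $48.90 + $195.61 + $9.22 + $84.72 = $418.09
Net pay = $2,794.46 − $418.09 = $2,376.37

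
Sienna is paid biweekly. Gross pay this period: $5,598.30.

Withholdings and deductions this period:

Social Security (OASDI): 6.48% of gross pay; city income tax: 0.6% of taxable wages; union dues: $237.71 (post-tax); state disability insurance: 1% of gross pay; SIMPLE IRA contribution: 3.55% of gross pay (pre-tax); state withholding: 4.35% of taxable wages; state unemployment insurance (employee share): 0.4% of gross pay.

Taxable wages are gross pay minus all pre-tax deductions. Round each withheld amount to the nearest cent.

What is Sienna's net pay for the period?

SIMPLE IRA contribution: $5,598.30 × 0.0355 = $198.74
Taxable wages = $5,598.30 − $198.74 = $5,399.56
State withholding: $5,399.56 × 0.0435 = $234.88
City income tax: $5,399.56 × 0.006 = $32.40
State unemployment insurance (employee share): $5,598.30 × 0.004 = $22.39
Social Security (OASDI): $5,598.30 × 0.0648 = $362.77
State disability insurance: $5,598.30 × 0.01 = $55.98
Union dues: $237.71
Total deductions = $198.74 + $234.88 + $32.40 + $22.39 + $362.77 + $55.98 + $237.71 = $1,144.87
Net pay = $5,598.30 − $1,144.87 = $4,453.43

$4,453.43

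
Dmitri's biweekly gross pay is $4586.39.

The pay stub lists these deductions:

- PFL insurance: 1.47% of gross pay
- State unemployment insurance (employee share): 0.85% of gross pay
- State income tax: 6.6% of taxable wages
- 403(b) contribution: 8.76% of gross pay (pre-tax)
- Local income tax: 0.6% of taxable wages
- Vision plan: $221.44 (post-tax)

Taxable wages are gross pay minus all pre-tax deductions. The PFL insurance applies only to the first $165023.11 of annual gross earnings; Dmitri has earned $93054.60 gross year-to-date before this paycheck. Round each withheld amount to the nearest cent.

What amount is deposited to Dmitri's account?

403(b) contribution: $4586.39 × 0.0876 = $401.77
Taxable wages = $4586.39 − $401.77 = $4184.62
Local income tax: $4184.62 × 0.006 = $25.11
State income tax: $4184.62 × 0.066 = $276.18
PFL insurance: cap not yet reached, full $4586.39 is subject → $4586.39 × 0.0147 = $67.42
State unemployment insurance (employee share): $4586.39 × 0.0085 = $38.98
Vision plan: $221.44
Total deductions = $401.77 + $25.11 + $276.18 + $67.42 + $38.98 + $221.44 = $1030.90
Net pay = $4586.39 − $1030.90 = $3555.49

$3555.49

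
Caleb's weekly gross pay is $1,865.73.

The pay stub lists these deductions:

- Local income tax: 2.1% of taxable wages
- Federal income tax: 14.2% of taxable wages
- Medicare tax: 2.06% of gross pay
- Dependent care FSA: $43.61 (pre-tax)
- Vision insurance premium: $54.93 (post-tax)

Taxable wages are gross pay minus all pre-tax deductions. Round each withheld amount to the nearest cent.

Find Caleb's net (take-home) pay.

Dependent care FSA: $43.61
Taxable wages = $1,865.73 − $43.61 = $1,822.12
Federal income tax: $1,822.12 × 0.142 = $258.74
Local income tax: $1,822.12 × 0.021 = $38.26
Medicare tax: $1,865.73 × 0.0206 = $38.43
Vision insurance premium: $54.93
Total deductions = $43.61 + $258.74 + $38.26 + $38.43 + $54.93 = $433.97
Net pay = $1,865.73 − $433.97 = $1,431.76

$1,431.76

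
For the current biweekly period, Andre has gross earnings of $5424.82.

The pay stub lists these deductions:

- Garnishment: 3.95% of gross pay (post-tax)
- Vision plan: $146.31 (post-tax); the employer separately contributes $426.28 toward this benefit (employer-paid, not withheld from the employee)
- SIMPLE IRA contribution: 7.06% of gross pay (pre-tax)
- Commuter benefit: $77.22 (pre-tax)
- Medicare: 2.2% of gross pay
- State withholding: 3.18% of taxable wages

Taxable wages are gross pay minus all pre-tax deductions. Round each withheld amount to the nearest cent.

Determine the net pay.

SIMPLE IRA contribution: $5424.82 × 0.0706 = $382.99
Commuter benefit: $77.22
Pre-tax total = $382.99 + $77.22 = $460.21
Taxable wages = $5424.82 − $460.21 = $4964.61
State withholding: $4964.61 × 0.0318 = $157.87
Medicare: $5424.82 × 0.022 = $119.35
Garnishment: $5424.82 × 0.0395 = $214.28
Vision plan: $146.31
(Employer's $426.28 toward vision plan is not withheld from the employee.)
Total deductions = $382.99 + $77.22 + $157.87 + $119.35 + $214.28 + $146.31 = $1098.02
Net pay = $5424.82 − $1098.02 = $4326.80

$4326.80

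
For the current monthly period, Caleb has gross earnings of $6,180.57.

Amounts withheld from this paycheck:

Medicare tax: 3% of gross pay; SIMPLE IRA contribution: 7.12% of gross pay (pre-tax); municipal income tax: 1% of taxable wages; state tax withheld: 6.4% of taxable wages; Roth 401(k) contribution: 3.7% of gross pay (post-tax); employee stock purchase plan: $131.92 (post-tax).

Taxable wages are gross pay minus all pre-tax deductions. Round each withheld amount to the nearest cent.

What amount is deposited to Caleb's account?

$4,769.69

SIMPLE IRA contribution: $6,180.57 × 0.0712 = $440.06
Taxable wages = $6,180.57 − $440.06 = $5,740.51
Municipal income tax: $5,740.51 × 0.01 = $57.41
State tax withheld: $5,740.51 × 0.064 = $367.39
Medicare tax: $6,180.57 × 0.03 = $185.42
Employee stock purchase plan: $131.92
Roth 401(k) contribution: $6,180.57 × 0.037 = $228.68
Total deductions = $440.06 + $57.41 + $367.39 + $185.42 + $131.92 + $228.68 = $1,410.88
Net pay = $6,180.57 − $1,410.88 = $4,769.69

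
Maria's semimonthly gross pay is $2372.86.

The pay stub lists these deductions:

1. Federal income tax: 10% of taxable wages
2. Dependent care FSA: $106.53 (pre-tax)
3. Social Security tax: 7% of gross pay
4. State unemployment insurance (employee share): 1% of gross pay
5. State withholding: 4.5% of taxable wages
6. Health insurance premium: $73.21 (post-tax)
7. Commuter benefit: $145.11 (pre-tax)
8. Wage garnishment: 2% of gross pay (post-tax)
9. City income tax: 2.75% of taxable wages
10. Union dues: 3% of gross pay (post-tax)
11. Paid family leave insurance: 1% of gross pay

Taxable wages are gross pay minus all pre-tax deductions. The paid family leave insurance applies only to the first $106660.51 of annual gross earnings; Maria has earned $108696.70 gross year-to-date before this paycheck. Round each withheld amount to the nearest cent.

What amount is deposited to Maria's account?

Dependent care FSA: $106.53
Commuter benefit: $145.11
Pre-tax total = $106.53 + $145.11 = $251.64
Taxable wages = $2372.86 − $251.64 = $2121.22
State withholding: $2121.22 × 0.045 = $95.45
City income tax: $2121.22 × 0.0275 = $58.33
Federal income tax: $2121.22 × 0.1 = $212.12
State unemployment insurance (employee share): $2372.86 × 0.01 = $23.73
Social Security tax: $2372.86 × 0.07 = $166.10
Paid family leave insurance: annual cap $106660.51 already reached (YTD $108696.70), so $0.00
Wage garnishment: $2372.86 × 0.02 = $47.46
Union dues: $2372.86 × 0.03 = $71.19
Health insurance premium: $73.21
Total deductions = $106.53 + $145.11 + $95.45 + $58.33 + $212.12 + $23.73 + $166.10 + $0.00 + $47.46 + $71.19 + $73.21 = $999.23
Net pay = $2372.86 − $999.23 = $1373.63

$1373.63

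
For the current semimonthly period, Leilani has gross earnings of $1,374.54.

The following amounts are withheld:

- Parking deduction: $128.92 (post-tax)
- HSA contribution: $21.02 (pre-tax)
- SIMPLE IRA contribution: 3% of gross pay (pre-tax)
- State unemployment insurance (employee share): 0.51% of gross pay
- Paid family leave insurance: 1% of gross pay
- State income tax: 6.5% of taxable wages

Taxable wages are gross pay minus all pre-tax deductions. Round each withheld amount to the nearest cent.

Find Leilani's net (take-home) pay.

$1,077.30

SIMPLE IRA contribution: $1,374.54 × 0.03 = $41.24
HSA contribution: $21.02
Pre-tax total = $41.24 + $21.02 = $62.26
Taxable wages = $1,374.54 − $62.26 = $1,312.28
State income tax: $1,312.28 × 0.065 = $85.30
State unemployment insurance (employee share): $1,374.54 × 0.0051 = $7.01
Paid family leave insurance: $1,374.54 × 0.01 = $13.75
Parking deduction: $128.92
Total deductions = $41.24 + $21.02 + $85.30 + $7.01 + $13.75 + $128.92 = $297.24
Net pay = $1,374.54 − $297.24 = $1,077.30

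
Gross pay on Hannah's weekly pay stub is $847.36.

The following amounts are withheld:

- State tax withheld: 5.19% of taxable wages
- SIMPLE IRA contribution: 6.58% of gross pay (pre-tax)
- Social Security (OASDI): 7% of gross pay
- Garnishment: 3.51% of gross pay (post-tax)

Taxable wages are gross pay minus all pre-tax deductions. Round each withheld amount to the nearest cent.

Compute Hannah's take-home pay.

SIMPLE IRA contribution: $847.36 × 0.0658 = $55.76
Taxable wages = $847.36 − $55.76 = $791.60
State tax withheld: $791.60 × 0.0519 = $41.08
Social Security (OASDI): $847.36 × 0.07 = $59.32
Garnishment: $847.36 × 0.0351 = $29.74
Total deductions = $55.76 + $41.08 + $59.32 + $29.74 = $185.90
Net pay = $847.36 − $185.90 = $661.46

$661.46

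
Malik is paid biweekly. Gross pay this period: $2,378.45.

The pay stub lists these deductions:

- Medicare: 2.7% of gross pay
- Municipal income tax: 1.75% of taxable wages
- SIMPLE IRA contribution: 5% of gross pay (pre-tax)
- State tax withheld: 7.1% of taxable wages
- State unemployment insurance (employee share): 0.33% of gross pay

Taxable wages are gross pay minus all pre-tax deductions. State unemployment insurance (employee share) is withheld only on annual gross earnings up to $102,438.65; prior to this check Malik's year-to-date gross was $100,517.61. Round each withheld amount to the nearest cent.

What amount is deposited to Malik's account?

SIMPLE IRA contribution: $2,378.45 × 0.05 = $118.92
Taxable wages = $2,378.45 − $118.92 = $2,259.53
State tax withheld: $2,259.53 × 0.071 = $160.43
Municipal income tax: $2,259.53 × 0.0175 = $39.54
State unemployment insurance (employee share): only $102,438.65 − $100,517.61 = $1,921.04 of this check is subject → $1,921.04 × 0.0033 = $6.34
Medicare: $2,378.45 × 0.027 = $64.22
Total deductions = $118.92 + $160.43 + $39.54 + $6.34 + $64.22 = $389.45
Net pay = $2,378.45 − $389.45 = $1,989.00

$1,989.00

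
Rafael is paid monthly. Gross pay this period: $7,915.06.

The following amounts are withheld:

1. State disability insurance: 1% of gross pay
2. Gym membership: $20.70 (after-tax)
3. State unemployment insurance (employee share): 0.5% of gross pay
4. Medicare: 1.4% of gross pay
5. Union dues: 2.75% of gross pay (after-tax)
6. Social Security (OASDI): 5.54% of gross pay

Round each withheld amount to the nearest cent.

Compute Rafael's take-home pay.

Social Security (OASDI): $7,915.06 × 0.0554 = $438.49
Medicare: $7,915.06 × 0.014 = $110.81
State disability insurance: $7,915.06 × 0.01 = $79.15
State unemployment insurance (employee share): $7,915.06 × 0.005 = $39.58
Union dues: $7,915.06 × 0.0275 = $217.66
Gym membership: $20.70
Total deductions = $438.49 + $110.81 + $79.15 + $39.58 + $217.66 + $20.70 = $906.39
Net pay = $7,915.06 − $906.39 = $7,008.67

$7,008.67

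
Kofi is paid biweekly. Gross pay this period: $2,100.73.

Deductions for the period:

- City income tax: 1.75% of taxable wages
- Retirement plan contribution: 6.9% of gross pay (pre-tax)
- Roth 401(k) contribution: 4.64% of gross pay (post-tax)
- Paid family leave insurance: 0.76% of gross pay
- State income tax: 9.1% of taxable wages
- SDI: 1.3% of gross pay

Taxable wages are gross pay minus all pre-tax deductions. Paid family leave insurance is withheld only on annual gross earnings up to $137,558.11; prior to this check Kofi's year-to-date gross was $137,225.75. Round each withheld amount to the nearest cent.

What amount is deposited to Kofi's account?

Retirement plan contribution: $2,100.73 × 0.069 = $144.95
Taxable wages = $2,100.73 − $144.95 = $1,955.78
City income tax: $1,955.78 × 0.0175 = $34.23
State income tax: $1,955.78 × 0.091 = $177.98
Paid family leave insurance: only $137,558.11 − $137,225.75 = $332.36 of this check is subject → $332.36 × 0.0076 = $2.53
SDI: $2,100.73 × 0.013 = $27.31
Roth 401(k) contribution: $2,100.73 × 0.0464 = $97.47
Total deductions = $144.95 + $34.23 + $177.98 + $2.53 + $27.31 + $97.47 = $484.47
Net pay = $2,100.73 − $484.47 = $1,616.26

$1,616.26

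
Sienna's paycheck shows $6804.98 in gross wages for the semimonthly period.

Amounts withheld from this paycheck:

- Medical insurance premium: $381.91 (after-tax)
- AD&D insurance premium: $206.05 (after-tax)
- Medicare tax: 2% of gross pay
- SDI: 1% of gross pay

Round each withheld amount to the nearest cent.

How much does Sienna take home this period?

SDI: $6804.98 × 0.01 = $68.05
Medicare tax: $6804.98 × 0.02 = $136.10
Medical insurance premium: $381.91
AD&D insurance premium: $206.05
Total deductions = $68.05 + $136.10 + $381.91 + $206.05 = $792.11
Net pay = $6804.98 − $792.11 = $6012.87

$6012.87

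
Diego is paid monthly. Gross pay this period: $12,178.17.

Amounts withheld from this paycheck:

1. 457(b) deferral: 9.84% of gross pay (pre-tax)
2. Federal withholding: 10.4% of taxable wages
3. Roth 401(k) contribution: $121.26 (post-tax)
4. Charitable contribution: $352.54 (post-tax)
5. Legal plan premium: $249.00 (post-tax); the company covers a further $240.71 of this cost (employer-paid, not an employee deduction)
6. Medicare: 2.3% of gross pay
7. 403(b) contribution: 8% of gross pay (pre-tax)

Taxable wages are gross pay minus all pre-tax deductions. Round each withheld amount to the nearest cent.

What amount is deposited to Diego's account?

$7,962.11

403(b) contribution: $12,178.17 × 0.08 = $974.25
457(b) deferral: $12,178.17 × 0.0984 = $1,198.33
Pre-tax total = $974.25 + $1,198.33 = $2,172.58
Taxable wages = $12,178.17 − $2,172.58 = $10,005.59
Federal withholding: $10,005.59 × 0.104 = $1,040.58
Medicare: $12,178.17 × 0.023 = $280.10
Legal plan premium: $249.00
Charitable contribution: $352.54
Roth 401(k) contribution: $121.26
(Employer's $240.71 toward legal plan premium is not withheld from the employee.)
Total deductions = $974.25 + $1,198.33 + $1,040.58 + $280.10 + $249.00 + $352.54 + $121.26 = $4,216.06
Net pay = $12,178.17 − $4,216.06 = $7,962.11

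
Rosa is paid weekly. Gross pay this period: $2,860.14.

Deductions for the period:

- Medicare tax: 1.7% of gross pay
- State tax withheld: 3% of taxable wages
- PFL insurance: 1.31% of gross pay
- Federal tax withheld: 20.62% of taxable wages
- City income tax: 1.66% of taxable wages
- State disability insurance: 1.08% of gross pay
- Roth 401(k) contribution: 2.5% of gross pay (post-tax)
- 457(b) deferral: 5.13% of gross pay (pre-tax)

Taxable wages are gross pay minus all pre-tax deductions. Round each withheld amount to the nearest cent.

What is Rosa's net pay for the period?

$1,838.98

457(b) deferral: $2,860.14 × 0.0513 = $146.73
Taxable wages = $2,860.14 − $146.73 = $2,713.41
State tax withheld: $2,713.41 × 0.03 = $81.40
Federal tax withheld: $2,713.41 × 0.2062 = $559.51
City income tax: $2,713.41 × 0.0166 = $45.04
PFL insurance: $2,860.14 × 0.0131 = $37.47
State disability insurance: $2,860.14 × 0.0108 = $30.89
Medicare tax: $2,860.14 × 0.017 = $48.62
Roth 401(k) contribution: $2,860.14 × 0.025 = $71.50
Total deductions = $146.73 + $81.40 + $559.51 + $45.04 + $37.47 + $30.89 + $48.62 + $71.50 = $1,021.16
Net pay = $2,860.14 − $1,021.16 = $1,838.98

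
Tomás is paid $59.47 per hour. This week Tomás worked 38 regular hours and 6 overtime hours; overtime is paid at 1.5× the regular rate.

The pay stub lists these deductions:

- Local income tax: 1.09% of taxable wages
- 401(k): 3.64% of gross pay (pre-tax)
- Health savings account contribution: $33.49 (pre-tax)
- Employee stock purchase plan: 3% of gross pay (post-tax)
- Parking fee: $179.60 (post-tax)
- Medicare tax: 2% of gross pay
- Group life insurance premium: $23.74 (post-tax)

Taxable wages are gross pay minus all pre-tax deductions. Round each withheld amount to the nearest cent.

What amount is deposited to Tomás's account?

Regular pay: 38 × $59.47 = $2259.86
Overtime pay: 6 × $59.47 × 1.5 = $535.23
Gross pay = $2259.86 + $535.23 = $2795.09
401(k): $2795.09 × 0.0364 = $101.74
Health savings account contribution: $33.49
Pre-tax total = $101.74 + $33.49 = $135.23
Taxable wages = $2795.09 − $135.23 = $2659.86
Local income tax: $2659.86 × 0.0109 = $28.99
Medicare tax: $2795.09 × 0.02 = $55.90
Parking fee: $179.60
Group life insurance premium: $23.74
Employee stock purchase plan: $2795.09 × 0.03 = $83.85
Total deductions = $101.74 + $33.49 + $28.99 + $55.90 + $179.60 + $23.74 + $83.85 = $507.31
Net pay = $2795.09 − $507.31 = $2287.78

$2287.78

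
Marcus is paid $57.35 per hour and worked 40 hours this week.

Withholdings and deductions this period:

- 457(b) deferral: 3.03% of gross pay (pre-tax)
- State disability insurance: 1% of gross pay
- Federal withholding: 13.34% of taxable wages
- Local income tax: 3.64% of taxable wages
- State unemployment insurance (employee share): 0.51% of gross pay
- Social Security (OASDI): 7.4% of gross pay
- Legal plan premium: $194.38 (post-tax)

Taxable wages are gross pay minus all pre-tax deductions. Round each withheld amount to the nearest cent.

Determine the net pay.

Gross pay: 40 × $57.35 = $2,294.00
457(b) deferral: $2,294.00 × 0.0303 = $69.51
Taxable wages = $2,294.00 − $69.51 = $2,224.49
Local income tax: $2,224.49 × 0.0364 = $80.97
Federal withholding: $2,224.49 × 0.1334 = $296.75
Social Security (OASDI): $2,294.00 × 0.074 = $169.76
State unemployment insurance (employee share): $2,294.00 × 0.0051 = $11.70
State disability insurance: $2,294.00 × 0.01 = $22.94
Legal plan premium: $194.38
Total deductions = $69.51 + $80.97 + $296.75 + $169.76 + $11.70 + $22.94 + $194.38 = $846.01
Net pay = $2,294.00 − $846.01 = $1,447.99

$1,447.99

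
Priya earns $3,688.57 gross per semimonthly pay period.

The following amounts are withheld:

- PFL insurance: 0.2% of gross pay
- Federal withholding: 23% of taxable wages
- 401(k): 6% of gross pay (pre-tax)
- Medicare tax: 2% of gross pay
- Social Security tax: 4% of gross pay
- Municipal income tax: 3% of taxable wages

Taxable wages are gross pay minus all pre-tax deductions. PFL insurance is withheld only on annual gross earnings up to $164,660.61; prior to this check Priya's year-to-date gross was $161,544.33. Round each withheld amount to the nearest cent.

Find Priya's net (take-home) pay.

401(k): $3,688.57 × 0.06 = $221.31
Taxable wages = $3,688.57 − $221.31 = $3,467.26
Municipal income tax: $3,467.26 × 0.03 = $104.02
Federal withholding: $3,467.26 × 0.23 = $797.47
Social Security tax: $3,688.57 × 0.04 = $147.54
PFL insurance: only $164,660.61 − $161,544.33 = $3,116.28 of this check is subject → $3,116.28 × 0.002 = $6.23
Medicare tax: $3,688.57 × 0.02 = $73.77
Total deductions = $221.31 + $104.02 + $797.47 + $147.54 + $6.23 + $73.77 = $1,350.34
Net pay = $3,688.57 − $1,350.34 = $2,338.23

$2,338.23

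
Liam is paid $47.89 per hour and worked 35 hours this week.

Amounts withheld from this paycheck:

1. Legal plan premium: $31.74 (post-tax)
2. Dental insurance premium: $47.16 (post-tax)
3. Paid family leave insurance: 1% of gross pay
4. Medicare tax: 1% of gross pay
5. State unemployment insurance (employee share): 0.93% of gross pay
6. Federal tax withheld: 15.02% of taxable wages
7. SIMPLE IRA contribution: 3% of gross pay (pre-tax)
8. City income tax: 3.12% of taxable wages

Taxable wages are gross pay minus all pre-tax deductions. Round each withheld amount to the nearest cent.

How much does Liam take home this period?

$1,202.92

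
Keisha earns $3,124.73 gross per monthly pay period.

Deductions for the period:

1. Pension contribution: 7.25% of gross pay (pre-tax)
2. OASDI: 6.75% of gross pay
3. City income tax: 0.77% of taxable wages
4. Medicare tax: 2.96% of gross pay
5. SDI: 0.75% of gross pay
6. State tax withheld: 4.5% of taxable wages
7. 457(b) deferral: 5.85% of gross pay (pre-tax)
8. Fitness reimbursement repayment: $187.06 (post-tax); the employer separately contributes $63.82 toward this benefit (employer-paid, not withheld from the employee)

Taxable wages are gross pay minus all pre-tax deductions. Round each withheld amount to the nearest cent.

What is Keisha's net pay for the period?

$2,058.38

Pension contribution: $3,124.73 × 0.0725 = $226.54
457(b) deferral: $3,124.73 × 0.0585 = $182.80
Pre-tax total = $226.54 + $182.80 = $409.34
Taxable wages = $3,124.73 − $409.34 = $2,715.39
State tax withheld: $2,715.39 × 0.045 = $122.19
City income tax: $2,715.39 × 0.0077 = $20.91
SDI: $3,124.73 × 0.0075 = $23.44
Medicare tax: $3,124.73 × 0.0296 = $92.49
OASDI: $3,124.73 × 0.0675 = $210.92
Fitness reimbursement repayment: $187.06
(Employer's $63.82 toward fitness reimbursement repayment is not withheld from the employee.)
Total deductions = $226.54 + $182.80 + $122.19 + $20.91 + $23.44 + $92.49 + $210.92 + $187.06 = $1,066.35
Net pay = $3,124.73 − $1,066.35 = $2,058.38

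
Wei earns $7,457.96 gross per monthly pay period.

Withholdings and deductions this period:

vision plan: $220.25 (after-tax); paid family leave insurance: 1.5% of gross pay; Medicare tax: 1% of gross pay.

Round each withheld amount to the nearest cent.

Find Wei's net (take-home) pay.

$7,051.26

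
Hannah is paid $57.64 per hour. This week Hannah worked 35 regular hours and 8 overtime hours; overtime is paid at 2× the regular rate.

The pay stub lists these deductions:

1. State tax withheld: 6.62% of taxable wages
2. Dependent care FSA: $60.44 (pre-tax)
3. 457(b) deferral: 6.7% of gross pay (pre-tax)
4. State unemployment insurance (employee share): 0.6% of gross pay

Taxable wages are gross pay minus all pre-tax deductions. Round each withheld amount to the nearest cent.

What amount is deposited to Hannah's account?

Regular pay: 35 × $57.64 = $2,017.40
Overtime pay: 8 × $57.64 × 2 = $922.24
Gross pay = $2,017.40 + $922.24 = $2,939.64
457(b) deferral: $2,939.64 × 0.067 = $196.96
Dependent care FSA: $60.44
Pre-tax total = $196.96 + $60.44 = $257.40
Taxable wages = $2,939.64 − $257.40 = $2,682.24
State tax withheld: $2,682.24 × 0.0662 = $177.56
State unemployment insurance (employee share): $2,939.64 × 0.006 = $17.64
Total deductions = $196.96 + $60.44 + $177.56 + $17.64 = $452.60
Net pay = $2,939.64 − $452.60 = $2,487.04

$2,487.04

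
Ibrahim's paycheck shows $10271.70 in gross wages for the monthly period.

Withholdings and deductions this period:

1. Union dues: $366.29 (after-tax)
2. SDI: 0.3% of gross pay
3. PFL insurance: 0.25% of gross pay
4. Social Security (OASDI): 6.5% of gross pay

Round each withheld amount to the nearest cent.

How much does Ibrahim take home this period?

$9181.25

PFL insurance: $10271.70 × 0.0025 = $25.68
SDI: $10271.70 × 0.003 = $30.82
Social Security (OASDI): $10271.70 × 0.065 = $667.66
Union dues: $366.29
Total deductions = $25.68 + $30.82 + $667.66 + $366.29 = $1090.45
Net pay = $10271.70 − $1090.45 = $9181.25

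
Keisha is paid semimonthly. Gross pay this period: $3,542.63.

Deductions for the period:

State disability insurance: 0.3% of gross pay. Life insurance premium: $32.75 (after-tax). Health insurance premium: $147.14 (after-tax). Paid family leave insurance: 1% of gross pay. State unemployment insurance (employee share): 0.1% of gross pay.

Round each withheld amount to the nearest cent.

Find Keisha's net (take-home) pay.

$3,313.14

Paid family leave insurance: $3,542.63 × 0.01 = $35.43
State unemployment insurance (employee share): $3,542.63 × 0.001 = $3.54
State disability insurance: $3,542.63 × 0.003 = $10.63
Health insurance premium: $147.14
Life insurance premium: $32.75
Total deductions = $35.43 + $3.54 + $10.63 + $147.14 + $32.75 = $229.49
Net pay = $3,542.63 − $229.49 = $3,313.14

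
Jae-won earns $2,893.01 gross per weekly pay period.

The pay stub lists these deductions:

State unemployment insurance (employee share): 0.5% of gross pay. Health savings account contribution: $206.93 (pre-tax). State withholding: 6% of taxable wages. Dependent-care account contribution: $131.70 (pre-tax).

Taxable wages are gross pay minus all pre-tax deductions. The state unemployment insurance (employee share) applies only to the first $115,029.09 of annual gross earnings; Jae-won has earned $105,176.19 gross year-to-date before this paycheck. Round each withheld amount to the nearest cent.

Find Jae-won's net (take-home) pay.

Dependent-care account contribution: $131.70
Health savings account contribution: $206.93
Pre-tax total = $131.70 + $206.93 = $338.63
Taxable wages = $2,893.01 − $338.63 = $2,554.38
State withholding: $2,554.38 × 0.06 = $153.26
State unemployment insurance (employee share): cap not yet reached, full $2,893.01 is subject → $2,893.01 × 0.005 = $14.47
Total deductions = $131.70 + $206.93 + $153.26 + $14.47 = $506.36
Net pay = $2,893.01 − $506.36 = $2,386.65

$2,386.65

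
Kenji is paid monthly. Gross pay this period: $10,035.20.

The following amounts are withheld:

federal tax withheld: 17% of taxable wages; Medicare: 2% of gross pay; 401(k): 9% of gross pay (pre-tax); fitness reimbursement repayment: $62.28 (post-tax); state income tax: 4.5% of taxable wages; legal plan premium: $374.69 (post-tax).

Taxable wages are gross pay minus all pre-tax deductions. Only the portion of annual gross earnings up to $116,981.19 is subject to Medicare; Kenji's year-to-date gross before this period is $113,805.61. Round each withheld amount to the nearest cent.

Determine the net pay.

$6,668.16

401(k): $10,035.20 × 0.09 = $903.17
Taxable wages = $10,035.20 − $903.17 = $9,132.03
Federal tax withheld: $9,132.03 × 0.17 = $1,552.45
State income tax: $9,132.03 × 0.045 = $410.94
Medicare: only $116,981.19 − $113,805.61 = $3,175.58 of this check is subject → $3,175.58 × 0.02 = $63.51
Fitness reimbursement repayment: $62.28
Legal plan premium: $374.69
Total deductions = $903.17 + $1,552.45 + $410.94 + $63.51 + $62.28 + $374.69 = $3,367.04
Net pay = $10,035.20 − $3,367.04 = $6,668.16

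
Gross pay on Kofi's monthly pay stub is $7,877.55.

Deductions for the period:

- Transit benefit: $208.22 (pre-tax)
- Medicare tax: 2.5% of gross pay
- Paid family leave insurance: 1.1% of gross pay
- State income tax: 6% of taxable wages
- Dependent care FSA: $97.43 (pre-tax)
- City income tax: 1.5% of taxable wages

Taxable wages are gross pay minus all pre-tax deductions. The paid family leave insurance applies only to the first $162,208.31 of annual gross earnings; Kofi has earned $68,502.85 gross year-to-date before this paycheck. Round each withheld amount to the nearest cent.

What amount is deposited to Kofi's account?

Dependent care FSA: $97.43
Transit benefit: $208.22
Pre-tax total = $97.43 + $208.22 = $305.65
Taxable wages = $7,877.55 − $305.65 = $7,571.90
State income tax: $7,571.90 × 0.06 = $454.31
City income tax: $7,571.90 × 0.015 = $113.58
Paid family leave insurance: cap not yet reached, full $7,877.55 is subject → $7,877.55 × 0.011 = $86.65
Medicare tax: $7,877.55 × 0.025 = $196.94
Total deductions = $97.43 + $208.22 + $454.31 + $113.58 + $86.65 + $196.94 = $1,157.13
Net pay = $7,877.55 − $1,157.13 = $6,720.42

$6,720.42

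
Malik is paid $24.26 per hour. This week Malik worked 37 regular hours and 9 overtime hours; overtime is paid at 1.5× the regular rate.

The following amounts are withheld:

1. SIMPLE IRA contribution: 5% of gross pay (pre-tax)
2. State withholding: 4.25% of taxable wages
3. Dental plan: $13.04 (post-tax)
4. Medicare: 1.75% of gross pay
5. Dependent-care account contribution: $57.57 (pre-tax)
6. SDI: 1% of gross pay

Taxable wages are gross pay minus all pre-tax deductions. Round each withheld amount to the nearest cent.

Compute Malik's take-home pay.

$1,012.55

Regular pay: 37 × $24.26 = $897.62
Overtime pay: 9 × $24.26 × 1.5 = $327.51
Gross pay = $897.62 + $327.51 = $1,225.13
SIMPLE IRA contribution: $1,225.13 × 0.05 = $61.26
Dependent-care account contribution: $57.57
Pre-tax total = $61.26 + $57.57 = $118.83
Taxable wages = $1,225.13 − $118.83 = $1,106.30
State withholding: $1,106.30 × 0.0425 = $47.02
SDI: $1,225.13 × 0.01 = $12.25
Medicare: $1,225.13 × 0.0175 = $21.44
Dental plan: $13.04
Total deductions = $61.26 + $57.57 + $47.02 + $12.25 + $21.44 + $13.04 = $212.58
Net pay = $1,225.13 − $212.58 = $1,012.55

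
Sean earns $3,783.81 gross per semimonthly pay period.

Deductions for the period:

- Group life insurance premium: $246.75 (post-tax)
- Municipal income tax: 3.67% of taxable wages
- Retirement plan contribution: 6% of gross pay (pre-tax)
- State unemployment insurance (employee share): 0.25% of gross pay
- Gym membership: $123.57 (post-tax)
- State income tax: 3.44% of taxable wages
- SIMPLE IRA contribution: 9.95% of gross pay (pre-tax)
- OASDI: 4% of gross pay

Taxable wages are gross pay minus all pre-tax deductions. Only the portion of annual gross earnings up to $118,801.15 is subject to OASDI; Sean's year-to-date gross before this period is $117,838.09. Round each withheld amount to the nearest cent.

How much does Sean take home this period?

Retirement plan contribution: $3,783.81 × 0.06 = $227.03
SIMPLE IRA contribution: $3,783.81 × 0.0995 = $376.49
Pre-tax total = $227.03 + $376.49 = $603.52
Taxable wages = $3,783.81 − $603.52 = $3,180.29
Municipal income tax: $3,180.29 × 0.0367 = $116.72
State income tax: $3,180.29 × 0.0344 = $109.40
State unemployment insurance (employee share): $3,783.81 × 0.0025 = $9.46
OASDI: only $118,801.15 − $117,838.09 = $963.06 of this check is subject → $963.06 × 0.04 = $38.52
Group life insurance premium: $246.75
Gym membership: $123.57
Total deductions = $227.03 + $376.49 + $116.72 + $109.40 + $9.46 + $38.52 + $246.75 + $123.57 = $1,247.94
Net pay = $3,783.81 − $1,247.94 = $2,535.87

$2,535.87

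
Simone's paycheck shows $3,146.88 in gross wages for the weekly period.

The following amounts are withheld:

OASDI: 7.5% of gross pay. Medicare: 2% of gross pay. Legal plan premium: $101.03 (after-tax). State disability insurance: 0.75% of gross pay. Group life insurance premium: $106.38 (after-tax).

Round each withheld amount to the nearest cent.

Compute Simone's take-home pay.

State disability insurance: $3,146.88 × 0.0075 = $23.60
OASDI: $3,146.88 × 0.075 = $236.02
Medicare: $3,146.88 × 0.02 = $62.94
Legal plan premium: $101.03
Group life insurance premium: $106.38
Total deductions = $23.60 + $236.02 + $62.94 + $101.03 + $106.38 = $529.97
Net pay = $3,146.88 − $529.97 = $2,616.91

$2,616.91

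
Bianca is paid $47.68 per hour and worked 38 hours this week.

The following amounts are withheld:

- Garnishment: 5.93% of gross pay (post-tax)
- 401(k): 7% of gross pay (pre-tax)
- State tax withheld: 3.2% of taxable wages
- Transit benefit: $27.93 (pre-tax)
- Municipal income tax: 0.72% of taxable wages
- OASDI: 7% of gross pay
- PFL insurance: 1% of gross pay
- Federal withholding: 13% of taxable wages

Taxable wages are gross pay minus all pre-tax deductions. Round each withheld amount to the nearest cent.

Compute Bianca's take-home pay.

Gross pay: 38 × $47.68 = $1811.84
401(k): $1811.84 × 0.07 = $126.83
Transit benefit: $27.93
Pre-tax total = $126.83 + $27.93 = $154.76
Taxable wages = $1811.84 − $154.76 = $1657.08
State tax withheld: $1657.08 × 0.032 = $53.03
Municipal income tax: $1657.08 × 0.0072 = $11.93
Federal withholding: $1657.08 × 0.13 = $215.42
PFL insurance: $1811.84 × 0.01 = $18.12
OASDI: $1811.84 × 0.07 = $126.83
Garnishment: $1811.84 × 0.0593 = $107.44
Total deductions = $126.83 + $27.93 + $53.03 + $11.93 + $215.42 + $18.12 + $126.83 + $107.44 = $687.53
Net pay = $1811.84 − $687.53 = $1124.31

$1124.31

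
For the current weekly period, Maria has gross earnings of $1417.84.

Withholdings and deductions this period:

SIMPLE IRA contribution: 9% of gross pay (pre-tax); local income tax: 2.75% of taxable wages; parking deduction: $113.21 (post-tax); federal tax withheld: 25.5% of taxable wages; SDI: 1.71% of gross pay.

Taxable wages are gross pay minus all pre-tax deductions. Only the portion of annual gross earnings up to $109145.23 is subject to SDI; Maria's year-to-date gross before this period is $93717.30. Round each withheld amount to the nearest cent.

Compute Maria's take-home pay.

SIMPLE IRA contribution: $1417.84 × 0.09 = $127.61
Taxable wages = $1417.84 − $127.61 = $1290.23
Federal tax withheld: $1290.23 × 0.255 = $329.01
Local income tax: $1290.23 × 0.0275 = $35.48
SDI: cap not yet reached, full $1417.84 is subject → $1417.84 × 0.0171 = $24.25
Parking deduction: $113.21
Total deductions = $127.61 + $329.01 + $35.48 + $24.25 + $113.21 = $629.56
Net pay = $1417.84 − $629.56 = $788.28

$788.28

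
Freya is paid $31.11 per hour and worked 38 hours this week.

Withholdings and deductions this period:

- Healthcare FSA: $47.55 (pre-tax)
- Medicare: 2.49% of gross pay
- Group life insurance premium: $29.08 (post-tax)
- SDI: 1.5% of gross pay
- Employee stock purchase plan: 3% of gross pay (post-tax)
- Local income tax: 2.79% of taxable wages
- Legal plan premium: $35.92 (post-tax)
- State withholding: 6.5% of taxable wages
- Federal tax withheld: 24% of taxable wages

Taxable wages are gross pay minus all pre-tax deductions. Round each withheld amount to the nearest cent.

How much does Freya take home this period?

Gross pay: 38 × $31.11 = $1,182.18
Healthcare FSA: $47.55
Taxable wages = $1,182.18 − $47.55 = $1,134.63
Federal tax withheld: $1,134.63 × 0.24 = $272.31
Local income tax: $1,134.63 × 0.0279 = $31.66
State withholding: $1,134.63 × 0.065 = $73.75
Medicare: $1,182.18 × 0.0249 = $29.44
SDI: $1,182.18 × 0.015 = $17.73
Group life insurance premium: $29.08
Employee stock purchase plan: $1,182.18 × 0.03 = $35.47
Legal plan premium: $35.92
Total deductions = $47.55 + $272.31 + $31.66 + $73.75 + $29.44 + $17.73 + $29.08 + $35.47 + $35.92 = $572.91
Net pay = $1,182.18 − $572.91 = $609.27

$609.27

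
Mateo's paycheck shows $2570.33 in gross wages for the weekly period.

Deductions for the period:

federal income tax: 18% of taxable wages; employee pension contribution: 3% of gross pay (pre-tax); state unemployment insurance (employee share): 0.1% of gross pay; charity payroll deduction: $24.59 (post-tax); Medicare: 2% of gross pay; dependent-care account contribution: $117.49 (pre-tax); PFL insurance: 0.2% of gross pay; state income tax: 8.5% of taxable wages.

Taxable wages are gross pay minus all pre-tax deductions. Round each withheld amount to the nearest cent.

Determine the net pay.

$1662.45

Employee pension contribution: $2570.33 × 0.03 = $77.11
Dependent-care account contribution: $117.49
Pre-tax total = $77.11 + $117.49 = $194.60
Taxable wages = $2570.33 − $194.60 = $2375.73
State income tax: $2375.73 × 0.085 = $201.94
Federal income tax: $2375.73 × 0.18 = $427.63
State unemployment insurance (employee share): $2570.33 × 0.001 = $2.57
Medicare: $2570.33 × 0.02 = $51.41
PFL insurance: $2570.33 × 0.002 = $5.14
Charity payroll deduction: $24.59
Total deductions = $77.11 + $117.49 + $201.94 + $427.63 + $2.57 + $51.41 + $5.14 + $24.59 = $907.88
Net pay = $2570.33 − $907.88 = $1662.45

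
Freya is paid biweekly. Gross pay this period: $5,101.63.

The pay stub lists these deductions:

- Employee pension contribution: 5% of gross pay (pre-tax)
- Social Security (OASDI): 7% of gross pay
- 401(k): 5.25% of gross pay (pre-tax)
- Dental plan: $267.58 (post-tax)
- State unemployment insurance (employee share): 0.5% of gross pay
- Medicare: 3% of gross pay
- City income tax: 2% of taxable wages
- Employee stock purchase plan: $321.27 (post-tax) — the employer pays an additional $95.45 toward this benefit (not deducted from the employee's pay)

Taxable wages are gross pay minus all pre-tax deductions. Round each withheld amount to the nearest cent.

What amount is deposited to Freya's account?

401(k): $5,101.63 × 0.0525 = $267.84
Employee pension contribution: $5,101.63 × 0.05 = $255.08
Pre-tax total = $267.84 + $255.08 = $522.92
Taxable wages = $5,101.63 − $522.92 = $4,578.71
City income tax: $4,578.71 × 0.02 = $91.57
Medicare: $5,101.63 × 0.03 = $153.05
State unemployment insurance (employee share): $5,101.63 × 0.005 = $25.51
Social Security (OASDI): $5,101.63 × 0.07 = $357.11
Dental plan: $267.58
Employee stock purchase plan: $321.27
(Employer's $95.45 toward employee stock purchase plan is not withheld from the employee.)
Total deductions = $267.84 + $255.08 + $91.57 + $153.05 + $25.51 + $357.11 + $267.58 + $321.27 = $1,739.01
Net pay = $5,101.63 − $1,739.01 = $3,362.62

$3,362.62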